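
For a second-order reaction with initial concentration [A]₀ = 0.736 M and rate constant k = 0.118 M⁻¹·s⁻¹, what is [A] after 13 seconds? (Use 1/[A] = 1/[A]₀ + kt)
0.3457 M

1/[A] = 1/[A]₀ + k·t = 1/0.736 + (0.118)·(13) = 1.3587 + 1.5340 = 2.8927
[A] = 1/2.8927 = 0.3457 M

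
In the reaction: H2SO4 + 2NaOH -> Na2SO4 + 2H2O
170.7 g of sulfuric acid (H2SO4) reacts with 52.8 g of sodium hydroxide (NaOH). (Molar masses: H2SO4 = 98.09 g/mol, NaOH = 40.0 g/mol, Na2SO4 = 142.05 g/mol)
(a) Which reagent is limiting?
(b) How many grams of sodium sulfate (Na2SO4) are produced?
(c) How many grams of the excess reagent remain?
(a) NaOH, (b) 93.75 g, (c) 106 g

Moles of H2SO4 = 170.7 g ÷ 98.09 g/mol = 1.74024 mol
Moles of NaOH = 52.8 g ÷ 40.0 g/mol = 1.32 mol
Moles ÷ coefficient: H2SO4: 1.74024/1 = 1.74, NaOH: 1.32/2 = 0.66
(a) NaOH has the smaller value, so NaOH is the limiting reagent.
(b) Moles of Na2SO4 = 1.32 mol NaOH × (1/2) = 0.66 mol; mass = 0.66 mol × 142.05 g/mol = 93.75 g
(c) H2SO4 consumed = 1.32 × (1/2) = 0.66 mol; remaining = 1.74024 − 0.66 = 1.08024 mol; mass = 1.08024 mol × 98.09 g/mol = 106 g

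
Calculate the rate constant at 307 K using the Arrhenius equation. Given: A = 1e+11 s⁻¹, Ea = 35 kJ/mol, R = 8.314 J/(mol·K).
1.11e+05 s⁻¹

k = A·exp(-Ea/(R·T)) = 1e+11·exp(-35000/(8.314·307)) = 1e+11·exp(-13.7126) = 1e+11·1.1084e-06 = 1.11e+05 s⁻¹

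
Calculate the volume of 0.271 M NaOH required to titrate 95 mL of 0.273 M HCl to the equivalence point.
V_{base} = 95.7 mL

At equivalence: moles acid = moles base.
moles HCl = 0.273 M × 0.095 L = 0.025935 mol
V_NaOH = 0.025935 mol ÷ 0.271 M = 0.0957 L = 95.7 mL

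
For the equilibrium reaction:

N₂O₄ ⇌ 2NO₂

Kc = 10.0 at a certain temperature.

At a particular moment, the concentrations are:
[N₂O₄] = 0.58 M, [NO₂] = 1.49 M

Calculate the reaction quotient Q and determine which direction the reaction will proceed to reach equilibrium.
Q = 3.828, Q < K, reaction proceeds forward (toward products)

Q = ([NO₂]^2) / ([N₂O₄])
  = ((1.49)^2) / ((0.58)) = 2.2201/0.58 = 3.828
Since Q = 3.828 < Kc = 10.0, the reaction proceeds forward (toward products) to reach equilibrium.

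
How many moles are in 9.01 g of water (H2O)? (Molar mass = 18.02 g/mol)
Moles = 9.01 g ÷ 18.02 g/mol = 0.5 mol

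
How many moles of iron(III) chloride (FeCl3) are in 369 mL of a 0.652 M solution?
Moles = Molarity × Volume (L)
Moles = 0.652 M × 0.369 L = 0.2406 mol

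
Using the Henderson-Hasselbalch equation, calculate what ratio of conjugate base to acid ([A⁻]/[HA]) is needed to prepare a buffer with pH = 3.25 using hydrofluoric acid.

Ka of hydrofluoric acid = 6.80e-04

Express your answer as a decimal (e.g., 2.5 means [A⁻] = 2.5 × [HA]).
[A⁻]/[HA] = 1.209

pKa = −log(6.80e-04) = 3.1675. pH = pKa + log([A⁻]/[HA]). 3.25 = 3.1675 + log(ratio). log(ratio) = 3.25 − 3.1675 = 0.0825. ratio = 10^(0.0825) = 1.209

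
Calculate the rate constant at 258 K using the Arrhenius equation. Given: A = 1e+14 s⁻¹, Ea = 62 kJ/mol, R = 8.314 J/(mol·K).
2.80e+01 s⁻¹

k = A·exp(-Ea/(R·T)) = 1e+14·exp(-62000/(8.314·258)) = 1e+14·exp(-28.9043) = 1e+14·2.7992e-13 = 2.80e+01 s⁻¹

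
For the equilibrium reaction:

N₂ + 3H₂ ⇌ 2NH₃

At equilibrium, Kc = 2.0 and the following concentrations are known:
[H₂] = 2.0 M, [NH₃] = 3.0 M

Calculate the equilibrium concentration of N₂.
[N₂] = 0.5625 M

Kc = ([NH₃]^2) / ([N₂] × [H₂]^3) = 2.0
[N₂]^1 = (product terms)/(Kc · other reactant terms) = 9 / (2.0 · 8) = 0.5625
[N₂] = 0.5625 M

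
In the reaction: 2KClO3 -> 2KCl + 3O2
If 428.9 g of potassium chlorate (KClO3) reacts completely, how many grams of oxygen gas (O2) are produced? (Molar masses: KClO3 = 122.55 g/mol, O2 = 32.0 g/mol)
Moles of KClO3 = 428.9 g ÷ 122.55 g/mol = 3.4998 mol
Mole ratio: 3 mol O2 / 2 mol KClO3
Moles of O2 = 3.4998 × (3/2) = 5.24969 mol
Mass of O2 = 5.24969 mol × 32.0 g/mol = 168 g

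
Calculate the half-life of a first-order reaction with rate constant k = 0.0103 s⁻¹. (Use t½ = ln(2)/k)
67.30 s

t½ = ln(2)/k = 0.6931/0.0103 = 67.30 s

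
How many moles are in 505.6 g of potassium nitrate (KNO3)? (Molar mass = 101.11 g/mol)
Moles = 505.6 g ÷ 101.11 g/mol = 5 mol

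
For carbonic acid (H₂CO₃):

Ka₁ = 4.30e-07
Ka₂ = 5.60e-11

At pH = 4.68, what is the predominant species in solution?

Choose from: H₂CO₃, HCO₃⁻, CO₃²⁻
H₂CO₃

pKa1 = 6.37, pKa2 = 10.25. Each pKa is the crossover between adjacent species; pH = 4.68 lies in the region where H₂CO₃ predominates.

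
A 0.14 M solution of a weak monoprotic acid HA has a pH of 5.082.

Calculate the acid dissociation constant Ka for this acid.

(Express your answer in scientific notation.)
K_a = 4.90e-10

[H⁺] = 10^(−pH) = 10^(−5.082) = 8.279e-06 M. For HA ⇌ H⁺ + A⁻, Ka = x²/(C − x) = (8.279e-06)²/(0.14 − 8.279e-06) = 4.90e-10.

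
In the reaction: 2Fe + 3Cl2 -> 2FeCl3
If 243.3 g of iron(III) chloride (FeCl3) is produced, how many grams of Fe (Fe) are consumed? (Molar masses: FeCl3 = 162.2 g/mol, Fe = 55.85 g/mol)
Moles of FeCl3 = 243.3 g ÷ 162.2 g/mol = 1.5 mol
Mole ratio: 2 mol Fe / 2 mol FeCl3
Moles of Fe = 1.5 × (2/2) = 1.5 mol
Mass of Fe = 1.5 mol × 55.85 g/mol = 83.78 g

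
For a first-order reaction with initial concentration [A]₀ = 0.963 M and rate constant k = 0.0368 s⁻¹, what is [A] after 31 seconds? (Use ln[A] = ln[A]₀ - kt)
0.3077 M

ln[A] = ln[A]₀ - k·t = ln(0.963) - (0.0368)·(31) = -0.0377 - 1.1408 = -1.1785
[A] = e^(-1.1785) = 0.3077 M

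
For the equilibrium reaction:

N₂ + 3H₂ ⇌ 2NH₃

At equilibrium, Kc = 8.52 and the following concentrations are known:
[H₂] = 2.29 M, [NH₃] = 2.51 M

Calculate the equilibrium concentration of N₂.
[N₂] = 0.0616 M

Kc = ([NH₃]^2) / ([N₂] × [H₂]^3) = 8.52
[N₂]^1 = (product terms)/(Kc · other reactant terms) = 6.3001 / (8.52 · 12.009) = 0.061575
[N₂] = 0.0616 M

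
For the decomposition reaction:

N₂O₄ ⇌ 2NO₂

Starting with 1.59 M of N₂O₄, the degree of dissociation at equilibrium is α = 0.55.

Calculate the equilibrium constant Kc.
K_c = 4.2753

x = α·[A]₀ = 0.55 × 1.59 = 0.8745 M dissociated.
At eq: [N₂O₄] = 1.59 − 0.8745 = 0.7155 M; [NO₂] = 2x = 1.749 M.
Kc = [NO₂]²/[N₂O₄] = (1.749)²/0.7155 = 4.275.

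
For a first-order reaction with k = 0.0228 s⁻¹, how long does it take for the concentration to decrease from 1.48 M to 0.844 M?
24.63 s

From ln[A] = ln[A]₀ - k·t: t = ln([A]₀/[A])/k = ln(1.48/0.844)/0.0228 = ln(1.7536)/0.0228 = 0.5616/0.0228 = 24.63 s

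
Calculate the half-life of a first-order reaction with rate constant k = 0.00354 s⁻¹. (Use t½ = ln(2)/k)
195.80 s

t½ = ln(2)/k = 0.6931/0.00354 = 195.80 s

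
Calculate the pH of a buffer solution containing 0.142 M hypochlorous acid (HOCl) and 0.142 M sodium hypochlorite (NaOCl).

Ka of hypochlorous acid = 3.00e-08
pH = 7.52

pKa = -log(3.00e-08) = 7.52. pH = pKa + log([A⁻]/[HA]) = 7.52 + log(0.142/0.142)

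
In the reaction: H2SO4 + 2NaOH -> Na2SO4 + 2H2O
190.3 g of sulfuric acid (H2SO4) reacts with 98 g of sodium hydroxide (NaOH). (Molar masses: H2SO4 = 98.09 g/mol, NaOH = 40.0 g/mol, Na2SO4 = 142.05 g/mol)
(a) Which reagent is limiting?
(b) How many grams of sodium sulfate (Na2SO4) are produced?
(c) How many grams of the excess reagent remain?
(a) NaOH, (b) 174 g, (c) 70.14 g

Moles of H2SO4 = 190.3 g ÷ 98.09 g/mol = 1.94006 mol
Moles of NaOH = 98 g ÷ 40.0 g/mol = 2.45 mol
Moles ÷ coefficient: H2SO4: 1.94006/1 = 1.94, NaOH: 2.45/2 = 1.225
(a) NaOH has the smaller value, so NaOH is the limiting reagent.
(b) Moles of Na2SO4 = 2.45 mol NaOH × (1/2) = 1.225 mol; mass = 1.225 mol × 142.05 g/mol = 174 g
(c) H2SO4 consumed = 2.45 × (1/2) = 1.225 mol; remaining = 1.94006 − 1.225 = 0.715055 mol; mass = 0.715055 mol × 98.09 g/mol = 70.14 g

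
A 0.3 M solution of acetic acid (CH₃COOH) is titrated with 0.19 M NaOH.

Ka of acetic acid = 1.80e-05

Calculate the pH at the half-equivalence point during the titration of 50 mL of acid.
pH = pKa = 4.74

At the half-equivalence point, [HA] = [A⁻], so by Henderson–Hasselbalch pH = pKa + log(1) = pKa.
pKa = −log(1.80e-05) = 4.74.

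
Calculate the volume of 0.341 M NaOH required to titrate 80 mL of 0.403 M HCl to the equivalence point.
V_{base} = 94.5 mL

At equivalence: moles acid = moles base.
moles HCl = 0.403 M × 0.08 L = 0.03224 mol
V_NaOH = 0.03224 mol ÷ 0.341 M = 0.09455 L = 94.5 mL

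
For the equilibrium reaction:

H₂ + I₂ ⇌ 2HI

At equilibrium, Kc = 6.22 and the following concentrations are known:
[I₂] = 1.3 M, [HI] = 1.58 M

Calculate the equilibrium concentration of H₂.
[H₂] = 0.3087 M

Kc = ([HI]^2) / ([H₂] × [I₂]) = 6.22
[H₂]^1 = (product terms)/(Kc · other reactant terms) = 2.4964 / (6.22 · 1.3) = 0.30873
[H₂] = 0.3087 M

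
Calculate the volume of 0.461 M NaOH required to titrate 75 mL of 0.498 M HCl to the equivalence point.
V_{base} = 81.0 mL

At equivalence: moles acid = moles base.
moles HCl = 0.498 M × 0.075 L = 0.03735 mol
V_NaOH = 0.03735 mol ÷ 0.461 M = 0.08102 L = 81.0 mL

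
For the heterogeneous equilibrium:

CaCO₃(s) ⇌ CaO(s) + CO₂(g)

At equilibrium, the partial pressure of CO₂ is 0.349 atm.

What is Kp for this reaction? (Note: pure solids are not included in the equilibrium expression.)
K_p = 0.349

Solids (CaCO₃, CaO) have activity 1 and are excluded.
Kp = P(CO₂) = 0.349.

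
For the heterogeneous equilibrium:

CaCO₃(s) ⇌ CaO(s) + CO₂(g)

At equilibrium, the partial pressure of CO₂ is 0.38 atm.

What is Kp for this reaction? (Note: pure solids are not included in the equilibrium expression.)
K_p = 0.38

Solids (CaCO₃, CaO) have activity 1 and are excluded.
Kp = P(CO₂) = 0.38.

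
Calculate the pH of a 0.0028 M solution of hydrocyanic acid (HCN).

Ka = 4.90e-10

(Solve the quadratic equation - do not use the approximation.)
pH = 5.93

x² + Ka×x - Ka×C = 0. Using quadratic formula: [H⁺] = 1.1711e-06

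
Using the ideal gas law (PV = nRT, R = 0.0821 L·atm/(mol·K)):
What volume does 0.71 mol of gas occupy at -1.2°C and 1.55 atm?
T = -1.2°C + 273.15 = 271.95 K
V = nRT/P = (0.71 × 0.0821 × 271.95) / 1.55
V = 10.23 L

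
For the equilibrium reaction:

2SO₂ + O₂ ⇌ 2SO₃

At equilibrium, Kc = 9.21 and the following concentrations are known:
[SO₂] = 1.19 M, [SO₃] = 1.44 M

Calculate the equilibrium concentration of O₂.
[O₂] = 0.1590 M

Kc = ([SO₃]^2) / ([SO₂]^2 × [O₂]) = 9.21
[O₂]^1 = (product terms)/(Kc · other reactant terms) = 2.0736 / (9.21 · 1.4161) = 0.15899
[O₂] = 0.1590 M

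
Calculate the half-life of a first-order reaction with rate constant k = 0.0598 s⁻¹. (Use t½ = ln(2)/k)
11.59 s

t½ = ln(2)/k = 0.6931/0.0598 = 11.59 s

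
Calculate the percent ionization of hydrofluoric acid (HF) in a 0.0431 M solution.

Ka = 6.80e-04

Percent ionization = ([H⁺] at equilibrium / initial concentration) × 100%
Percent ionization = 11.8%

Let x = [H⁺]. Ka = x²/(C - x) ⇒ x² + (6.80e-04)x - (6.80e-04)(0.0431) = 0. x = 5.0844e-03. Percent = (5.0844e-03/0.0431) × 100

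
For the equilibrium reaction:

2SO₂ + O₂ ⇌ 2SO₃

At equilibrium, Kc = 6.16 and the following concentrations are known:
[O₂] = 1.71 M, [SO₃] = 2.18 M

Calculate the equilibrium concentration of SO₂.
[SO₂] = 0.6717 M

Kc = ([SO₃]^2) / ([SO₂]^2 × [O₂]) = 6.16
[SO₂]^2 = (product terms)/(Kc · other reactant terms) = 4.7524 / (6.16 · 1.71) = 0.45117
[SO₂] = (0.45117)^(1/2) = 0.6717 M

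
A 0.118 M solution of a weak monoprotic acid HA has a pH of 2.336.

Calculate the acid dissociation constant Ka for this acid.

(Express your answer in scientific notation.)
K_a = 1.88e-04

[H⁺] = 10^(−pH) = 10^(−2.336) = 4.613e-03 M. For HA ⇌ H⁺ + A⁻, Ka = x²/(C − x) = (4.613e-03)²/(0.118 − 4.613e-03) = 1.88e-04.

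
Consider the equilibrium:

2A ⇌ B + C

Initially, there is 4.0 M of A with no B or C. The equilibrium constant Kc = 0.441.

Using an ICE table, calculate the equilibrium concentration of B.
[B] = 1.141 M

ICE: [A] = 4.0 − 2x, [B] = [C] = x.
Kc = x²/(4.0 − 2x)² = 0.441 ⇒ √Kc = x/(4.0 − 2x).
x = √0.441·4.0/(1 + 2√0.441) = 0.66408·4.0/2.3282 = 1.141.
[B] = x = 1.141 M.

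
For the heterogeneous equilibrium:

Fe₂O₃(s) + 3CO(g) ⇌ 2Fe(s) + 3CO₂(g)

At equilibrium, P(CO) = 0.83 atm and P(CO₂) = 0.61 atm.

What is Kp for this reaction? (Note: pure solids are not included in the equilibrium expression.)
K_p = 0.397

Solids (Fe₂O₃, Fe) are excluded.
Kp = P(CO₂)³/P(CO)³ = (0.61)³/(0.83)³ = 0.227/0.5718 = 0.397.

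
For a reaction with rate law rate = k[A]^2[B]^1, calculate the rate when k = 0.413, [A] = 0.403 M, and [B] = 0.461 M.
0.03092 M/s

rate = k·[A]^2·[B]^1 = 0.413·(0.403)^2·(0.461)^1 = 0.413·0.162409·0.461 = 0.03092 M/s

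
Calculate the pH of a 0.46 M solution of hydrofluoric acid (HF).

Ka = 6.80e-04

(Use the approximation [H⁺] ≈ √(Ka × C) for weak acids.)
pH = 1.75

[H⁺] = √(Ka × C) = √(6.80e-04 × 0.46) = 1.7686e-02. pH = -log(1.7686e-02)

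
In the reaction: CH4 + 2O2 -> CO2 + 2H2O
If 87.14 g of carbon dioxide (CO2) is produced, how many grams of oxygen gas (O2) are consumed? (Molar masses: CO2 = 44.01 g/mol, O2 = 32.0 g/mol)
Moles of CO2 = 87.14 g ÷ 44.01 g/mol = 1.98 mol
Mole ratio: 2 mol O2 / 1 mol CO2
Moles of O2 = 1.98 × (2/1) = 3.96001 mol
Mass of O2 = 3.96001 mol × 32.0 g/mol = 126.7 g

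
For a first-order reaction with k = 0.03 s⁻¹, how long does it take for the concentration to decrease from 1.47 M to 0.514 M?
35.03 s

From ln[A] = ln[A]₀ - k·t: t = ln([A]₀/[A])/k = ln(1.47/0.514)/0.03 = ln(2.8599)/0.03 = 1.0508/0.03 = 35.03 s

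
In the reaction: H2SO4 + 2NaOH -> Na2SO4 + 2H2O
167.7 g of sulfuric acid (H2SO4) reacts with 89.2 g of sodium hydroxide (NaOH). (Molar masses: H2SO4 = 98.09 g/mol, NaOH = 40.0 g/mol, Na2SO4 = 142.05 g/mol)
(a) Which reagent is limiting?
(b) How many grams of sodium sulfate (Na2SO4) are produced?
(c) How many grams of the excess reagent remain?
(a) NaOH, (b) 158.4 g, (c) 58.33 g

Moles of H2SO4 = 167.7 g ÷ 98.09 g/mol = 1.70965 mol
Moles of NaOH = 89.2 g ÷ 40.0 g/mol = 2.23 mol
Moles ÷ coefficient: H2SO4: 1.70965/1 = 1.71, NaOH: 2.23/2 = 1.115
(a) NaOH has the smaller value, so NaOH is the limiting reagent.
(b) Moles of Na2SO4 = 2.23 mol NaOH × (1/2) = 1.115 mol; mass = 1.115 mol × 142.05 g/mol = 158.4 g
(c) H2SO4 consumed = 2.23 × (1/2) = 1.115 mol; remaining = 1.70965 − 1.115 = 0.594654 mol; mass = 0.594654 mol × 98.09 g/mol = 58.33 g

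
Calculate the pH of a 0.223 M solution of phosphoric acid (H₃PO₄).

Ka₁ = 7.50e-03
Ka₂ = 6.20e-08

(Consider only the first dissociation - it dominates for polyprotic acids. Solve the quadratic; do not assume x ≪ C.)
pH = 1.43

x² + Ka₁·x − Ka₁·C = 0 with Ka₁ = 7.50e-03, C = 0.223.
x = (−Ka₁ + √(Ka₁² + 4·Ka₁·C))/2 = 3.7318e-02 M, so pH = 1.43.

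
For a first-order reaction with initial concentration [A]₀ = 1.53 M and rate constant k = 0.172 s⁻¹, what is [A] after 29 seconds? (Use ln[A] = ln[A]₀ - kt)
0.0104 M

ln[A] = ln[A]₀ - k·t = ln(1.53) - (0.172)·(29) = 0.4253 - 4.9880 = -4.5627
[A] = e^(-4.5627) = 0.0104 M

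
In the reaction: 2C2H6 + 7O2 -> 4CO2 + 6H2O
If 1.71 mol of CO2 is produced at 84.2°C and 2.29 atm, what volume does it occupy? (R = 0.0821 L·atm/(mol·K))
T = 84.2°C + 273.15 = 357.35 K
V = nRT/P = (1.71 × 0.0821 × 357.35) / 2.29
V = 21.91 L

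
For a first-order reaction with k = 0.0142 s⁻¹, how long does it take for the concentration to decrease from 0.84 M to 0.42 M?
48.81 s

From ln[A] = ln[A]₀ - k·t: t = ln([A]₀/[A])/k = ln(0.84/0.42)/0.0142 = ln(2.0000)/0.0142 = 0.6931/0.0142 = 48.81 s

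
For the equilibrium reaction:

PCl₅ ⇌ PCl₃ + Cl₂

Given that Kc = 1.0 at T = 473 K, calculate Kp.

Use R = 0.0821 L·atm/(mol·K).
K_p = 38.8333

Δn = (moles gaseous products) − (moles gaseous reactants) = 1
T = 473 K; RT = 0.0821 × 473 = 38.8333
Kp = Kc·(RT)^Δn = 1.0 × (38.8333)^1 = 1.0 × 38.8333 = 38.8333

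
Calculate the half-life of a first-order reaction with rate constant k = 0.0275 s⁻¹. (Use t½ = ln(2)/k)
25.21 s

t½ = ln(2)/k = 0.6931/0.0275 = 25.21 s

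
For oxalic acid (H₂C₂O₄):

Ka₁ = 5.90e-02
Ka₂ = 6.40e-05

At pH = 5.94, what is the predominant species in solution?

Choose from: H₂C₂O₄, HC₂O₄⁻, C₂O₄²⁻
C₂O₄²⁻

pKa1 = 1.23, pKa2 = 4.19. Each pKa is the crossover between adjacent species; pH = 5.94 lies in the region where C₂O₄²⁻ predominates.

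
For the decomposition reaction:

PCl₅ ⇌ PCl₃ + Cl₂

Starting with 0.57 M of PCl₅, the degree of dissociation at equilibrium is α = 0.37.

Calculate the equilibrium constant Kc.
K_c = 0.1239

x = α·[A]₀ = 0.37 × 0.57 = 0.2109 M dissociated.
At eq: [PCl₅] = 0.57 − 0.2109 = 0.3591 M; [PCl₃] = [Cl₂] = x = 0.2109 M.
Kc = [PCl₃][Cl₂]/[PCl₅] = (0.2109)²/0.3591 = 0.1239.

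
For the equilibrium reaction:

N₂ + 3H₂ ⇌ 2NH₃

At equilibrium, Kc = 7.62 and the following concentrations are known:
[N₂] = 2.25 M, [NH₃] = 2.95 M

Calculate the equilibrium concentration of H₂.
[H₂] = 0.7977 M

Kc = ([NH₃]^2) / ([N₂] × [H₂]^3) = 7.62
[H₂]^3 = (product terms)/(Kc · other reactant terms) = 8.7025 / (7.62 · 2.25) = 0.50758
[H₂] = (0.50758)^(1/3) = 0.7977 M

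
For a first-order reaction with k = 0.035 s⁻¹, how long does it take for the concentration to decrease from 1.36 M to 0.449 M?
31.66 s

From ln[A] = ln[A]₀ - k·t: t = ln([A]₀/[A])/k = ln(1.36/0.449)/0.035 = ln(3.0290)/0.035 = 1.1082/0.035 = 31.66 s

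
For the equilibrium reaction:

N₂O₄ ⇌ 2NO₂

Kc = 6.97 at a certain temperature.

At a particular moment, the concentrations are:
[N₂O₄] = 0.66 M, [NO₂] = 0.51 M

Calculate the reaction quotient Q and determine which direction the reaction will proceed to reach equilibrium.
Q = 0.394, Q < K, reaction proceeds forward (toward products)

Q = ([NO₂]^2) / ([N₂O₄])
  = ((0.51)^2) / ((0.66)) = 0.2601/0.66 = 0.3941
Since Q = 0.3941 < Kc = 6.97, the reaction proceeds forward (toward products) to reach equilibrium.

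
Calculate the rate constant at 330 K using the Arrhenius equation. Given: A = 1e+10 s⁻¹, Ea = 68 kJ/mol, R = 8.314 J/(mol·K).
1.72e-01 s⁻¹

k = A·exp(-Ea/(R·T)) = 1e+10·exp(-68000/(8.314·330)) = 1e+10·exp(-24.7848) = 1e+10·1.7223e-11 = 1.72e-01 s⁻¹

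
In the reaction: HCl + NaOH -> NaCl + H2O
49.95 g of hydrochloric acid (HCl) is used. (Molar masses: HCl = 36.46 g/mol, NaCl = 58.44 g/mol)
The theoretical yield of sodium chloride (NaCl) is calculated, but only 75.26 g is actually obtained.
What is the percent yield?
Moles of HCl = 49.95 g ÷ 36.46 g/mol = 1.36999 mol
Mole ratio: 1 mol NaCl / 1 mol HCl
Moles of NaCl = 1.36999 × (1/1) = 1.36999 mol
Theoretical yield = 1.36999 mol × 58.44 g/mol = 80.062 g
Actual yield = 75.26 g
Percent yield = (75.26 / 80.062) × 100% = 94.0%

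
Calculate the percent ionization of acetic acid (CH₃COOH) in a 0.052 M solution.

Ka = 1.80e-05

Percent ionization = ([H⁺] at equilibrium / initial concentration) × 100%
Percent ionization = 1.84%

Let x = [H⁺]. Ka = x²/(C - x) ⇒ x² + (1.80e-05)x - (1.80e-05)(0.052) = 0. x = 9.5851e-04. Percent = (9.5851e-04/0.052) × 100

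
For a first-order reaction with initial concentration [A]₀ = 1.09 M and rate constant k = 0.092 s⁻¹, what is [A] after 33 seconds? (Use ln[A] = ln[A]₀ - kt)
0.0523 M

ln[A] = ln[A]₀ - k·t = ln(1.09) - (0.092)·(33) = 0.0862 - 3.0360 = -2.9498
[A] = e^(-2.9498) = 0.0523 M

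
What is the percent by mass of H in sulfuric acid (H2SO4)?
Mass of H in formula = 1.008 × 2 = 2.016 g/mol
Molar mass = 98.09 g/mol
% H = (2.016/98.09) × 100% = 2.06%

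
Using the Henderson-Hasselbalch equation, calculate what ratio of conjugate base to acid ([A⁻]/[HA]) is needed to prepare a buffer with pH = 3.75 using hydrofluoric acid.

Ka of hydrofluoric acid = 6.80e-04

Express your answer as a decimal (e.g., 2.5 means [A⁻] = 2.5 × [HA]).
[A⁻]/[HA] = 3.824

pKa = −log(6.80e-04) = 3.1675. pH = pKa + log([A⁻]/[HA]). 3.75 = 3.1675 + log(ratio). log(ratio) = 3.75 − 3.1675 = 0.5825. ratio = 10^(0.5825) = 3.824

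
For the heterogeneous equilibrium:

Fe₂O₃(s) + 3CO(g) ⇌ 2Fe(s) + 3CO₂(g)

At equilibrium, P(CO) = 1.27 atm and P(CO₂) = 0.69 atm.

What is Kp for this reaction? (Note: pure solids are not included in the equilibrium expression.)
K_p = 0.160

Solids (Fe₂O₃, Fe) are excluded.
Kp = P(CO₂)³/P(CO)³ = (0.69)³/(1.27)³ = 0.3285/2.048 = 0.160.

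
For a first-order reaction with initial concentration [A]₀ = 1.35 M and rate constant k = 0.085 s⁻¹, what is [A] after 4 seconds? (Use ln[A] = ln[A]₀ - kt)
0.9609 M

ln[A] = ln[A]₀ - k·t = ln(1.35) - (0.085)·(4) = 0.3001 - 0.3400 = -0.0399
[A] = e^(-0.0399) = 0.9609 M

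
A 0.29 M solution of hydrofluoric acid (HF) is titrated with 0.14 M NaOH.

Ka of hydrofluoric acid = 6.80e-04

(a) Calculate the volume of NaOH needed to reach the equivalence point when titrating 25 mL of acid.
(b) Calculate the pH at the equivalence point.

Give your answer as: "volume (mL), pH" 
V = 51.8 mL, pH = 8.07

(a) At equivalence: moles acid = moles base.
moles acid = 0.29 × 0.025 = 0.00725 mol; V_NaOH = 0.00725/0.14 = 0.05179 L = 51.8 mL.
(b) At equivalence, all acid → conjugate base A⁻ at [A⁻] = 0.00725/0.07679 = 0.09442 M.
Kb = Kw/Ka = 1.0e-14/6.80e-04 = 1.471e-11; [OH⁻] = √(Kb·[A⁻]) = 1.178e-06; pOH = 5.93; pH = 14 − pOH = 8.07.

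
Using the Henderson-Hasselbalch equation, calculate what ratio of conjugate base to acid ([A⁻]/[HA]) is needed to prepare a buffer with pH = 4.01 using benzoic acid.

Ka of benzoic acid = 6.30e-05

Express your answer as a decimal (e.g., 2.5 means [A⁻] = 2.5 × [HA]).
[A⁻]/[HA] = 0.645

pKa = −log(6.30e-05) = 4.2007. pH = pKa + log([A⁻]/[HA]). 4.01 = 4.2007 + log(ratio). log(ratio) = 4.01 − 4.2007 = -0.1907. ratio = 10^(-0.1907) = 0.645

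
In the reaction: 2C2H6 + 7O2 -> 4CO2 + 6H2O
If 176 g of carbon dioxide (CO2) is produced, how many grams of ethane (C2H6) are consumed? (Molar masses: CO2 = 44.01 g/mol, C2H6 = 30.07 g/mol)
Moles of CO2 = 176 g ÷ 44.01 g/mol = 3.99909 mol
Mole ratio: 2 mol C2H6 / 4 mol CO2
Moles of C2H6 = 3.99909 × (2/4) = 1.99955 mol
Mass of C2H6 = 1.99955 mol × 30.07 g/mol = 60.13 g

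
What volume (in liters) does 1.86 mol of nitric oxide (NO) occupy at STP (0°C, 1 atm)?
At STP, 1 mol of gas occupies 22.4 L
Volume = 1.86 mol × 22.4 L/mol = 41.66 L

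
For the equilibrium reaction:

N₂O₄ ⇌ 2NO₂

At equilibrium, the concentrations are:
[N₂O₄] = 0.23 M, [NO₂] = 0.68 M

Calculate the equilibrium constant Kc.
K_c = 2.0104

Kc = ([NO₂]^2) / ([N₂O₄])
   = ((0.68)^2) / ((0.23))
   = 0.4624 / 0.23 = 2.0104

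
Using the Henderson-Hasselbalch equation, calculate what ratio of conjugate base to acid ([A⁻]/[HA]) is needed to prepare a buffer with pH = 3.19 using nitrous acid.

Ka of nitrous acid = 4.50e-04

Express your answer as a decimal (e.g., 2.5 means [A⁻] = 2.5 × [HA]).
[A⁻]/[HA] = 0.697

pKa = −log(4.50e-04) = 3.3468. pH = pKa + log([A⁻]/[HA]). 3.19 = 3.3468 + log(ratio). log(ratio) = 3.19 − 3.3468 = -0.1568. ratio = 10^(-0.1568) = 0.697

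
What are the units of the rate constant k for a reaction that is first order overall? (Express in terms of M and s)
s⁻¹

For an n-th order reaction, rate = k·[A]^n has units M/s, so k has units (M/s)/M^n = M^(1-n)·s⁻¹. With n = 1: units = M^(0)·s⁻¹ = s⁻¹.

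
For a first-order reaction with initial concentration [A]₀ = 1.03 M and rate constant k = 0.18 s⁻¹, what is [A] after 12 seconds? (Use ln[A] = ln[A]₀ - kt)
0.1188 M

ln[A] = ln[A]₀ - k·t = ln(1.03) - (0.18)·(12) = 0.0296 - 2.1600 = -2.1304
[A] = e^(-2.1304) = 0.1188 M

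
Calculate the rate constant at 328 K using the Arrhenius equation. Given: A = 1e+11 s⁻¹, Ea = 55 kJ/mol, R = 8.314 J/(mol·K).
1.74e+02 s⁻¹

k = A·exp(-Ea/(R·T)) = 1e+11·exp(-55000/(8.314·328)) = 1e+11·exp(-20.1687) = 1e+11·1.7411e-09 = 1.74e+02 s⁻¹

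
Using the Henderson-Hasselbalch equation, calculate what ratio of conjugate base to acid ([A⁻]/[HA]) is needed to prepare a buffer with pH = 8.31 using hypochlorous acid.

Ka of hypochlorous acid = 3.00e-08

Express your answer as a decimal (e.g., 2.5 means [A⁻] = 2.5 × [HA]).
[A⁻]/[HA] = 6.125

pKa = −log(3.00e-08) = 7.5229. pH = pKa + log([A⁻]/[HA]). 8.31 = 7.5229 + log(ratio). log(ratio) = 8.31 − 7.5229 = 0.7871. ratio = 10^(0.7871) = 6.125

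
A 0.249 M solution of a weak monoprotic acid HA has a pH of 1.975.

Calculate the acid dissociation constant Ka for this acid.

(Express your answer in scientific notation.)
K_a = 4.71e-04

[H⁺] = 10^(−pH) = 10^(−1.975) = 1.059e-02 M. For HA ⇌ H⁺ + A⁻, Ka = x²/(C − x) = (1.059e-02)²/(0.249 − 1.059e-02) = 4.71e-04.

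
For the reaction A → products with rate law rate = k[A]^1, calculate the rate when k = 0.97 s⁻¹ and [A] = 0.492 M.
0.4772 M/s

rate = k·[A]^1 = 0.97·(0.492)^1 = 0.97·0.492 = 0.4772 M/s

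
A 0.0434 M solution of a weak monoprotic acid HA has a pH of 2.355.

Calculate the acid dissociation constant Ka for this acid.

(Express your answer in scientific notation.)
K_a = 5.00e-04

[H⁺] = 10^(−pH) = 10^(−2.355) = 4.416e-03 M. For HA ⇌ H⁺ + A⁻, Ka = x²/(C − x) = (4.416e-03)²/(0.0434 − 4.416e-03) = 5.00e-04.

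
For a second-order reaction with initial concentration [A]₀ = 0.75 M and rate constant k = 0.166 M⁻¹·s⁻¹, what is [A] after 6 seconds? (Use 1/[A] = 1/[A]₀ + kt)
0.4293 M

1/[A] = 1/[A]₀ + k·t = 1/0.75 + (0.166)·(6) = 1.3333 + 0.9960 = 2.3293
[A] = 1/2.3293 = 0.4293 M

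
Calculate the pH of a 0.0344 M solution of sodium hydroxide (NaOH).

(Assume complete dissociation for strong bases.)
pH = 12.54

[OH⁻] = 0.0344 M for strong base. pOH = -log[OH⁻] = 1.46, pH = 14 - pOH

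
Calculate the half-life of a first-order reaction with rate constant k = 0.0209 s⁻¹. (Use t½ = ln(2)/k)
33.16 s

t½ = ln(2)/k = 0.6931/0.0209 = 33.16 s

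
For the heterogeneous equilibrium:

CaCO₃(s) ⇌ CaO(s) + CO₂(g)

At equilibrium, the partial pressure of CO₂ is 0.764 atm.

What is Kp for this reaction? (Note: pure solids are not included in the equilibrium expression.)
K_p = 0.764

Solids (CaCO₃, CaO) have activity 1 and are excluded.
Kp = P(CO₂) = 0.764.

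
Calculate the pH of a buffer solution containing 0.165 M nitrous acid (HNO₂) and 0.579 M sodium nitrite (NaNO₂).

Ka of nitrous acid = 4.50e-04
pH = 3.89

pKa = -log(4.50e-04) = 3.35. pH = pKa + log([A⁻]/[HA]) = 3.35 + log(0.579/0.165)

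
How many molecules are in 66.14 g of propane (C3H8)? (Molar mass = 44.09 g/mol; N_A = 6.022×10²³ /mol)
Moles = 66.14 g ÷ 44.09 g/mol = 1.50011 mol
Molecules = 1.50011 mol × 6.022×10²³ /mol = 9.034e+23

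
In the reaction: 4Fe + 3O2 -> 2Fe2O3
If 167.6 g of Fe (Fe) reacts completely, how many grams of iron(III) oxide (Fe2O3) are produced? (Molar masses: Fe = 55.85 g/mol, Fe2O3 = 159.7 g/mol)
Moles of Fe = 167.6 g ÷ 55.85 g/mol = 3.0009 mol
Mole ratio: 2 mol Fe2O3 / 4 mol Fe
Moles of Fe2O3 = 3.0009 × (2/4) = 1.50045 mol
Mass of Fe2O3 = 1.50045 mol × 159.7 g/mol = 239.6 g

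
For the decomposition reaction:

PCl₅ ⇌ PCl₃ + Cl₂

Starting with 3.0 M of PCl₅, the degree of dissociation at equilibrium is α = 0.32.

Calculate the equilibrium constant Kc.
K_c = 0.4518

x = α·[A]₀ = 0.32 × 3.0 = 0.96 M dissociated.
At eq: [PCl₅] = 3.0 − 0.96 = 2.04 M; [PCl₃] = [Cl₂] = x = 0.96 M.
Kc = [PCl₃][Cl₂]/[PCl₅] = (0.96)²/2.04 = 0.4518.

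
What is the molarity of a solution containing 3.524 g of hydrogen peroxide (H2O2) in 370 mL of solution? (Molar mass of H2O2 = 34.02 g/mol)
Moles of H2O2 = 3.524 g ÷ 34.02 g/mol = 0.103586 mol
Volume = 370 mL = 0.37 L
Molarity = 0.103586 mol ÷ 0.37 L = 0.28 M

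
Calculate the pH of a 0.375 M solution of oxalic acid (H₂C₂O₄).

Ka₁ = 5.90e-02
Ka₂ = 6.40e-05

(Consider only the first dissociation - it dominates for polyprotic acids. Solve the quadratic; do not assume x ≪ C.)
pH = 0.91

x² + Ka₁·x − Ka₁·C = 0 with Ka₁ = 5.90e-02, C = 0.375.
x = (−Ka₁ + √(Ka₁² + 4·Ka₁·C))/2 = 1.2214e-01 M, so pH = 0.91.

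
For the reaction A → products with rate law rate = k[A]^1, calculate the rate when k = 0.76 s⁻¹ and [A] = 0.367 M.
0.2789 M/s

rate = k·[A]^1 = 0.76·(0.367)^1 = 0.76·0.367 = 0.2789 M/s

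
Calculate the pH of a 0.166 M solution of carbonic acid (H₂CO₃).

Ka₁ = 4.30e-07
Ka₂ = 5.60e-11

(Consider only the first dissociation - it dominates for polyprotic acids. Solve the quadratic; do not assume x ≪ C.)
pH = 3.57

x² + Ka₁·x − Ka₁·C = 0 with Ka₁ = 4.30e-07, C = 0.166.
x = (−Ka₁ + √(Ka₁² + 4·Ka₁·C))/2 = 2.6696e-04 M, so pH = 3.57.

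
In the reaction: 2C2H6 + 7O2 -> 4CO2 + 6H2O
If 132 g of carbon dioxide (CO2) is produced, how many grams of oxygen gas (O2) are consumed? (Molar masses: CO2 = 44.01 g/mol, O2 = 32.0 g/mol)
Moles of CO2 = 132 g ÷ 44.01 g/mol = 2.99932 mol
Mole ratio: 7 mol O2 / 4 mol CO2
Moles of O2 = 2.99932 × (7/4) = 5.24881 mol
Mass of O2 = 5.24881 mol × 32.0 g/mol = 168 g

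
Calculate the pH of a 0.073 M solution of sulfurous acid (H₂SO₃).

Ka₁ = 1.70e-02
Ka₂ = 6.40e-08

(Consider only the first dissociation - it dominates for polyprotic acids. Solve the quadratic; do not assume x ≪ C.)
pH = 1.56

x² + Ka₁·x − Ka₁·C = 0 with Ka₁ = 1.70e-02, C = 0.073.
x = (−Ka₁ + √(Ka₁² + 4·Ka₁·C))/2 = 2.7739e-02 M, so pH = 1.56.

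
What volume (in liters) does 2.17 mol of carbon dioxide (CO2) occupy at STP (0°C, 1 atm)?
At STP, 1 mol of gas occupies 22.4 L
Volume = 2.17 mol × 22.4 L/mol = 48.61 L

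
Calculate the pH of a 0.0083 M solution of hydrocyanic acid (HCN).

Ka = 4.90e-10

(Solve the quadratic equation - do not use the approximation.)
pH = 5.70

x² + Ka×x - Ka×C = 0. Using quadratic formula: [H⁺] = 2.0164e-06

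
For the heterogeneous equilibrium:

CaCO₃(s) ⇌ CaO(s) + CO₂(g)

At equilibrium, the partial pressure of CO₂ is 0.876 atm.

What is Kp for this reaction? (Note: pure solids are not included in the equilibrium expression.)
K_p = 0.876

Solids (CaCO₃, CaO) have activity 1 and are excluded.
Kp = P(CO₂) = 0.876.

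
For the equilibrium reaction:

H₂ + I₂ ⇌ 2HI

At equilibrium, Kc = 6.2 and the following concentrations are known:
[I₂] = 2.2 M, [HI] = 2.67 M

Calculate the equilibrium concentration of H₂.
[H₂] = 0.5226 M

Kc = ([HI]^2) / ([H₂] × [I₂]) = 6.2
[H₂]^1 = (product terms)/(Kc · other reactant terms) = 7.1289 / (6.2 · 2.2) = 0.52265
[H₂] = 0.5226 M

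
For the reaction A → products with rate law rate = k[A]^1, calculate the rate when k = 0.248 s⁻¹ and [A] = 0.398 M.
0.0987 M/s

rate = k·[A]^1 = 0.248·(0.398)^1 = 0.248·0.398 = 0.0987 M/s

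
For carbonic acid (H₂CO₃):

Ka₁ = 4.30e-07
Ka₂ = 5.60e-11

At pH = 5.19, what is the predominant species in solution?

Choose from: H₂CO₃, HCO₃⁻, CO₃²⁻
H₂CO₃

pKa1 = 6.37, pKa2 = 10.25. Each pKa is the crossover between adjacent species; pH = 5.19 lies in the region where H₂CO₃ predominates.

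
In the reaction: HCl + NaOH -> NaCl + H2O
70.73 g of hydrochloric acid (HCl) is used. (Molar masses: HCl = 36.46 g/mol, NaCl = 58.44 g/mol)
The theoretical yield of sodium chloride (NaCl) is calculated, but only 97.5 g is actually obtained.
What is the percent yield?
Moles of HCl = 70.73 g ÷ 36.46 g/mol = 1.93993 mol
Mole ratio: 1 mol NaCl / 1 mol HCl
Moles of NaCl = 1.93993 × (1/1) = 1.93993 mol
Theoretical yield = 1.93993 mol × 58.44 g/mol = 113.37 g
Actual yield = 97.5 g
Percent yield = (97.5 / 113.37) × 100% = 86.0%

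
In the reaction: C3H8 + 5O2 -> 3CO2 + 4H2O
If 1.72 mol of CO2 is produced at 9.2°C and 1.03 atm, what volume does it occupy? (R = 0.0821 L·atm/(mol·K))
T = 9.2°C + 273.15 = 282.35 K
V = nRT/P = (1.72 × 0.0821 × 282.35) / 1.03
V = 38.71 L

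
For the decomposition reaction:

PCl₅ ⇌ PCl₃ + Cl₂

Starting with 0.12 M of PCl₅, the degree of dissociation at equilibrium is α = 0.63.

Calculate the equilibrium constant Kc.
K_c = 0.1287

x = α·[A]₀ = 0.63 × 0.12 = 0.0756 M dissociated.
At eq: [PCl₅] = 0.12 − 0.0756 = 0.0444 M; [PCl₃] = [Cl₂] = x = 0.0756 M.
Kc = [PCl₃][Cl₂]/[PCl₅] = (0.0756)²/0.0444 = 0.1287.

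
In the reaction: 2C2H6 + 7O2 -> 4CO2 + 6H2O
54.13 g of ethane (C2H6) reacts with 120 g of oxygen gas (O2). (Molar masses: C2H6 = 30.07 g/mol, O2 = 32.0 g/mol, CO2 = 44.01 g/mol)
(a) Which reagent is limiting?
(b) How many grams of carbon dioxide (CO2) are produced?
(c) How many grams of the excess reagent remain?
(a) O2, (b) 94.31 g, (c) 21.91 g

Moles of C2H6 = 54.13 g ÷ 30.07 g/mol = 1.80013 mol
Moles of O2 = 120 g ÷ 32.0 g/mol = 3.75 mol
Moles ÷ coefficient: C2H6: 1.80013/2 = 0.9001, O2: 3.75/7 = 0.5357
(a) O2 has the smaller value, so O2 is the limiting reagent.
(b) Moles of CO2 = 3.75 mol O2 × (4/7) = 2.14286 mol; mass = 2.14286 mol × 44.01 g/mol = 94.31 g
(c) C2H6 consumed = 3.75 × (2/7) = 1.07143 mol; remaining = 1.80013 − 1.07143 = 0.728704 mol; mass = 0.728704 mol × 30.07 g/mol = 21.91 g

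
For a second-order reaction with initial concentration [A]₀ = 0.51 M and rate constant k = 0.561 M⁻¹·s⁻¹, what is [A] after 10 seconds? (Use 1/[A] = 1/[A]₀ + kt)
0.1321 M

1/[A] = 1/[A]₀ + k·t = 1/0.51 + (0.561)·(10) = 1.9608 + 5.6100 = 7.5708
[A] = 1/7.5708 = 0.1321 M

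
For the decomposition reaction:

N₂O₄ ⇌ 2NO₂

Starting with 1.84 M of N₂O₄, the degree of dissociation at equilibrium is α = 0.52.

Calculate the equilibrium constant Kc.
K_c = 4.1461

x = α·[A]₀ = 0.52 × 1.84 = 0.9568 M dissociated.
At eq: [N₂O₄] = 1.84 − 0.9568 = 0.8832 M; [NO₂] = 2x = 1.914 M.
Kc = [NO₂]²/[N₂O₄] = (1.914)²/0.8832 = 4.146.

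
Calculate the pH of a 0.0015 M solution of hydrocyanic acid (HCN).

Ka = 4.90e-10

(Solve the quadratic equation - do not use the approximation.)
pH = 6.07

x² + Ka×x - Ka×C = 0. Using quadratic formula: [H⁺] = 8.5708e-07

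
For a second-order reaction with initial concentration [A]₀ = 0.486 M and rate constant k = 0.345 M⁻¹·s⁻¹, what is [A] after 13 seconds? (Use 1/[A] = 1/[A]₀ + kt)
0.1528 M

1/[A] = 1/[A]₀ + k·t = 1/0.486 + (0.345)·(13) = 2.0576 + 4.4850 = 6.5426
[A] = 1/6.5426 = 0.1528 M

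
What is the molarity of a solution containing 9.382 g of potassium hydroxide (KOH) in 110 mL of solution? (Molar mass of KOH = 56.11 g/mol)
Moles of KOH = 9.382 g ÷ 56.11 g/mol = 0.167207 mol
Volume = 110 mL = 0.11 L
Molarity = 0.167207 mol ÷ 0.11 L = 1.52 M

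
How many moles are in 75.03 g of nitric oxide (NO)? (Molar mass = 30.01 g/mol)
Moles = 75.03 g ÷ 30.01 g/mol = 2.5 mol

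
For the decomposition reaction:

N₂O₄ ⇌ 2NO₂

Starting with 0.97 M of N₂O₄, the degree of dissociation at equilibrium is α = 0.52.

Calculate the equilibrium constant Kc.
K_c = 2.1857

x = α·[A]₀ = 0.52 × 0.97 = 0.5044 M dissociated.
At eq: [N₂O₄] = 0.97 − 0.5044 = 0.4656 M; [NO₂] = 2x = 1.009 M.
Kc = [NO₂]²/[N₂O₄] = (1.009)²/0.4656 = 2.186.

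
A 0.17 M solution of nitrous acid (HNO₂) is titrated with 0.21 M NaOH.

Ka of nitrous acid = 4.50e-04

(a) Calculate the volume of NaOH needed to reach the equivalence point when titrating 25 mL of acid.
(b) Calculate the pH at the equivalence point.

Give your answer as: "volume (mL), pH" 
V = 20.2 mL, pH = 8.16

(a) At equivalence: moles acid = moles base.
moles acid = 0.17 × 0.025 = 0.00425 mol; V_NaOH = 0.00425/0.21 = 0.02024 L = 20.2 mL.
(b) At equivalence, all acid → conjugate base A⁻ at [A⁻] = 0.00425/0.04524 = 0.09395 M.
Kb = Kw/Ka = 1.0e-14/4.50e-04 = 2.222e-11; [OH⁻] = √(Kb·[A⁻]) = 1.445e-06; pOH = 5.84; pH = 14 − pOH = 8.16.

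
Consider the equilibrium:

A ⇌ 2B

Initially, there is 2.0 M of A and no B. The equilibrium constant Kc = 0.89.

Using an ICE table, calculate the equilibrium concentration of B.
[B] = 1.130 M

ICE: [A] = 2.0 − x, [B] = 2x.
Kc = (2x)²/(2.0 − x) = 0.89 ⇒ 4x² + 0.89x − 1.78 = 0.
x = (−0.89 + √(0.89² + 4·4·1.78))/(2·4) = (−0.89 + √29.272)/8 = 0.56505.
[B] = 2x = 1.130 M.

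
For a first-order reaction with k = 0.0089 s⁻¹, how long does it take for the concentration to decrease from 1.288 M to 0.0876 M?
302.03 s

From ln[A] = ln[A]₀ - k·t: t = ln([A]₀/[A])/k = ln(1.288/0.0876)/0.0089 = ln(14.7032)/0.0089 = 2.6881/0.0089 = 302.03 s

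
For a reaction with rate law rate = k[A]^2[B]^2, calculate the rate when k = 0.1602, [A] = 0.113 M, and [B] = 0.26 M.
0.0001383 M/s

rate = k·[A]^2·[B]^2 = 0.1602·(0.113)^2·(0.26)^2 = 0.1602·0.012769·0.0676 = 0.0001383 M/s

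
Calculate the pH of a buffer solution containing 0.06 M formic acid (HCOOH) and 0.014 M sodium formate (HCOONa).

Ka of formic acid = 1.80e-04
pH = 3.11

pKa = -log(1.80e-04) = 3.74. pH = pKa + log([A⁻]/[HA]) = 3.74 + log(0.014/0.06)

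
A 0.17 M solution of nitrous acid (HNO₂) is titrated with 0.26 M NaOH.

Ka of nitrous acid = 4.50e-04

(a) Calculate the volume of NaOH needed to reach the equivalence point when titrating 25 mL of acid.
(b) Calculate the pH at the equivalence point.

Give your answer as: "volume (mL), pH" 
V = 16.3 mL, pH = 8.18

(a) At equivalence: moles acid = moles base.
moles acid = 0.17 × 0.025 = 0.00425 mol; V_NaOH = 0.00425/0.26 = 0.01635 L = 16.3 mL.
(b) At equivalence, all acid → conjugate base A⁻ at [A⁻] = 0.00425/0.04135 = 0.1028 M.
Kb = Kw/Ka = 1.0e-14/4.50e-04 = 2.222e-11; [OH⁻] = √(Kb·[A⁻]) = 1.511e-06; pOH = 5.82; pH = 14 − pOH = 8.18.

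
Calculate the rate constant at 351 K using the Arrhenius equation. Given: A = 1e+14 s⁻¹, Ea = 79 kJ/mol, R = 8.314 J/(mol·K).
1.75e+02 s⁻¹

k = A·exp(-Ea/(R·T)) = 1e+14·exp(-79000/(8.314·351)) = 1e+14·exp(-27.0714) = 1e+14·1.7501e-12 = 1.75e+02 s⁻¹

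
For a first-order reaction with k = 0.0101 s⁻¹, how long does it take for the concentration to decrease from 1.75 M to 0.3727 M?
153.13 s

From ln[A] = ln[A]₀ - k·t: t = ln([A]₀/[A])/k = ln(1.75/0.3727)/0.0101 = ln(4.6955)/0.0101 = 1.5466/0.0101 = 153.13 s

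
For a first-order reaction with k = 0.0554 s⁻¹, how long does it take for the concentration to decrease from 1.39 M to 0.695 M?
12.51 s

From ln[A] = ln[A]₀ - k·t: t = ln([A]₀/[A])/k = ln(1.39/0.695)/0.0554 = ln(2.0000)/0.0554 = 0.6931/0.0554 = 12.51 s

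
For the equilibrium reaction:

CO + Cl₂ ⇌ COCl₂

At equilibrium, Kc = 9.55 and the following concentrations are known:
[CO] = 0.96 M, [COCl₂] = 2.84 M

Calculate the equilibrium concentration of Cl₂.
[Cl₂] = 0.3098 M

Kc = ([COCl₂]) / ([CO] × [Cl₂]) = 9.55
[Cl₂]^1 = (product terms)/(Kc · other reactant terms) = 2.84 / (9.55 · 0.96) = 0.30977
[Cl₂] = 0.3098 M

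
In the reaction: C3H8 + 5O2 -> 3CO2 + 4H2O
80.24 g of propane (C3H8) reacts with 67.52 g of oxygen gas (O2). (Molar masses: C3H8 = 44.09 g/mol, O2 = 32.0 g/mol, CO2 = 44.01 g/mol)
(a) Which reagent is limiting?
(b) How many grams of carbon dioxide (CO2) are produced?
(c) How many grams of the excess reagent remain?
(a) O2, (b) 55.72 g, (c) 61.63 g

Moles of C3H8 = 80.24 g ÷ 44.09 g/mol = 1.81991 mol
Moles of O2 = 67.52 g ÷ 32.0 g/mol = 2.11 mol
Moles ÷ coefficient: C3H8: 1.81991/1 = 1.82, O2: 2.11/5 = 0.422
(a) O2 has the smaller value, so O2 is the limiting reagent.
(b) Moles of CO2 = 2.11 mol O2 × (3/5) = 1.266 mol; mass = 1.266 mol × 44.01 g/mol = 55.72 g
(c) C3H8 consumed = 2.11 × (1/5) = 0.422 mol; remaining = 1.81991 − 0.422 = 1.39791 mol; mass = 1.39791 mol × 44.09 g/mol = 61.63 g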